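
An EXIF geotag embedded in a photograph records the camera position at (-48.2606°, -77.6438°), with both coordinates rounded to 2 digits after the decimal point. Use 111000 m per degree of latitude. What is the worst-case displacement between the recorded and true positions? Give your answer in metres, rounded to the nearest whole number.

667 metres

Rounding to 2 decimal places leaves each coordinate within ±0.005° of the true value.
Latitude error → 0.005 × 111000 = 555 m along the meridian.
E–W at 48.2606°: 0.005° × 111000 × cos 48.2606° = 0.005 × 111000 × 0.6657 ≈ 369.488 m.
The two errors are perpendicular, so the maximum displacement is √(555² + 369.488²) ≈ 666.743 m.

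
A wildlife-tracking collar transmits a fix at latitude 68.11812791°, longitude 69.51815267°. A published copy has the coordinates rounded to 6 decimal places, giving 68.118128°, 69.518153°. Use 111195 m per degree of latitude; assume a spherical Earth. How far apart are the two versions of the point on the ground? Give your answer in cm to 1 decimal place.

1.7 cm

Δlat = 68.11812791 − 68.118128 = -0.00000009°; Δlon = 69.51815267 − 69.518153 = -0.00000033°.
N–S: -0.00000009° × 111195 m/° = -0.0100076 m.
East–west at this latitude: -0.00000033° × 111195 × cos 68.1181° ≈ -0.00000033 × 41441.7 = -0.0136758 m.
Combined displacement = (0.0100076² + 0.0136758²)^½ ≈ 0.0169463 m.
That is 0.0169463 m = 1.6946 cm.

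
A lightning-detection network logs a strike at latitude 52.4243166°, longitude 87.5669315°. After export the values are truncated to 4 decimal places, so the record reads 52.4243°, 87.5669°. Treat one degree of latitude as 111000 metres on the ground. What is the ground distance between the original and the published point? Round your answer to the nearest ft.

Δlat = 52.4243166 − 52.4243 = +0.0000166°; Δlon = 87.5669315 − 87.5669 = +0.0000315°.
North–south shift: 0.0000166 × 111000 = 1.8426 m.
East–west at this latitude: 0.0000315° × 111000 × cos 52.4243° ≈ 0.0000315 × 67688.8 = 2.1322 m.
Hypotenuse of the two orthogonal shifts: √(1.8426² + 2.1322²) = 2.81806 m.
Converting: 2.81806 m × 3.2808 ft/m ≈ 9.2456 ft.

9 ft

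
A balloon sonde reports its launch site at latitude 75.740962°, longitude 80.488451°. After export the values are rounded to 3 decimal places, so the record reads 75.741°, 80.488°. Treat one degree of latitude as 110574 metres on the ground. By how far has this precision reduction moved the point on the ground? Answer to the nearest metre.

Δlat = 75.740962 − 75.741 = -0.000038°; Δlon = 80.488451 − 80.488 = +0.000451°.
North–south shift: -0.000038 × 110574 = -4.20181 m.
E–W at 75.741°: 0.000451° × 110574 × cos 75.741° = 0.000451 × 110574 × 0.2463 ≈ 12.283 m.
Hypotenuse of the two orthogonal shifts: √(4.20181² + 12.283²) = 12.9818 m.

13 metres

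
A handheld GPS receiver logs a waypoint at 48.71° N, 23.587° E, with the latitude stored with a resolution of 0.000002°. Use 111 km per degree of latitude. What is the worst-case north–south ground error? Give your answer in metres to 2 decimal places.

0.11 metres

With a 0.000002° grid the true value lies within half a step, ±0.000002°/2 = ±1e-06°, of the stored one.
Along the meridian that is 1e-06° × 111000 m/° = 0.111 m.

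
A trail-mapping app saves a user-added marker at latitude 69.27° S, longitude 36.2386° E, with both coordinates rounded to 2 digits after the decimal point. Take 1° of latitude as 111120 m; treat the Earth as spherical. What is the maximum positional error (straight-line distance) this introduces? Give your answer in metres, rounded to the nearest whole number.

589 metres

Rounding to 2 decimal places leaves each coordinate within ±0.005° of the true value.
N–S: 0.005° × 111120 m/° = 555.6 m.
East–west component at 69.27°: 0.005° × 111120 × cos 69.27° ≈ 0.005 × 39332.5 ≈ 196.663 m.
Combining orthogonally: (555.6² + 196.663²)^½ ≈ 589.379 m.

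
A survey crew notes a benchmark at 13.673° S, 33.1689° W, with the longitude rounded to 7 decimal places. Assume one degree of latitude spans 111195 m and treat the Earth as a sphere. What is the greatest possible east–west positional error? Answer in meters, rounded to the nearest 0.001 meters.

0.005 meters

Rounding to 7 decimal places leaves the longitude within ±5e-08° of the true value.
One degree of longitude at 13.673° is 111195 × cos 13.673° ≈ 111195 × 0.9717 = 108044 m.
East–west error: 5e-08° × 108044 m/° ≈ 0.00540219 m.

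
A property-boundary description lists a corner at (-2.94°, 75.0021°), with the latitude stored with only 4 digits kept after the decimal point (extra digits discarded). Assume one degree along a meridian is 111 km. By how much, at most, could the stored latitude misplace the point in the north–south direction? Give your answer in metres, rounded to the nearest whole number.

Truncating at 4 decimal places can drop up to a full unit in the last place, so the latitude may be off by as much as 0.0001°.
Along the meridian that is 0.0001° × 111000 m/° = 11.1 m.

11 metres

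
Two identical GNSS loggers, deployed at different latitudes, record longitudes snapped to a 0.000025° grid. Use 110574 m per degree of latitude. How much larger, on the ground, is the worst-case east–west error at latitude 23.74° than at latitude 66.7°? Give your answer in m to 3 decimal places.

With a 0.000025° grid the true value lies within half a step, ±0.000025°/2 = ±1.25e-05°, of the stored one.
Error at 23.74° = 1.25e-05° × 110574 × cos 23.74° ≈ 1.3822 × 0.9154 = 1.2652 m.
At 66.7°: 1.25e-05° × 110574 × cos 66.7° = 1.25e-05 × 110574 × 0.3955 ≈ 0.54671 m.
So the lower-latitude error exceeds the higher by 1.2652 − 0.54671 = 0.7185 m.

0.719 m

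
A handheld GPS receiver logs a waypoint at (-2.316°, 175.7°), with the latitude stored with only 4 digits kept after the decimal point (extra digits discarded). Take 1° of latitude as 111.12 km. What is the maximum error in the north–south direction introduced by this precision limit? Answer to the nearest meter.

11 meters

Truncating at 4 decimal places can drop up to a full unit in the last place, so the latitude may be off by as much as 0.0001°.
North–south distance: 0.0001° × 111120 m/° = 11.112 m.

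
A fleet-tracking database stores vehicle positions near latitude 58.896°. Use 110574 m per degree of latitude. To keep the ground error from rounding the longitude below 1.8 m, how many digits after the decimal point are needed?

5

At 58.896° one degree of longitude covers 110574 × cos 58.896° ≈ 110574 × 0.5166 ≈ 57121.8 m.
N decimal places → at most half a unit in the last place, 0.5 × 10⁻ᴺ° = 57121.8/2 × 10⁻ᴺ m.
Setting 28560.9 × 10⁻ᴺ ≤ 1.8 gives 10ᴺ ≥ 1.587e+04, i.e. N ≥ 4.20.
So 5 decimal places suffice (0.286 m); 4 would allow up to 2.86 m.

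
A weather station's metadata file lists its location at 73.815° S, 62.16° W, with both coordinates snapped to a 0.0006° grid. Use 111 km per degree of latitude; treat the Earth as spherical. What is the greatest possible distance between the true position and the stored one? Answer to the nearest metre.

35 metres

With a 0.0006° grid the true value lies within half a step, ±0.0006°/2 = ±0.0003°, of the stored one.
Latitude error → 0.0003 × 111000 = 33.3 m along the meridian.
E–W at 73.815°: 0.0003° × 111000 × cos 73.815° = 0.0003 × 111000 × 0.2787 ≈ 9.28203 m.
Combining orthogonally: (33.3² + 9.28203²)^½ ≈ 34.5694 m.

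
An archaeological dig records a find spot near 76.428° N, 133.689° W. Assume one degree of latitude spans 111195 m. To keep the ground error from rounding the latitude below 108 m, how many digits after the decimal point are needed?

One degree of latitude covers 111195 m.
Rounding to N decimal places gives at most 0.5 × 10⁻ᴺ degrees of error, i.e. 0.5 × 10⁻ᴺ × 111195 m.
Need 0.5 × 111195 × 10⁻ᴺ ≤ 108 → 10⁻ᴺ ≤ 1.943e-03, so N ≥ 2.71.
At 2 places the error can reach 556 m, but 3 places keeps it to 55.6 m.

3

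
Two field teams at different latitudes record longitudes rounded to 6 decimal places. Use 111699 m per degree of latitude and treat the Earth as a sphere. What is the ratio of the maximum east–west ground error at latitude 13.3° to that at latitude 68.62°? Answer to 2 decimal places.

2.67

Rounding to 6 decimal places leaves the longitude within ±5e-07° of the true value.
Error at 13.3° = 5e-07° × 111699 × cos 13.3° ≈ 0.055849 × 0.9732 = 0.054352 m.
Error at 68.62° = 5e-07° × 111699 × cos 68.62° ≈ 0.055849 × 0.3646 = 0.02036 m.
Ratio: 0.054352 / 0.02036 = cos 13.3° / cos 68.62° ≈ 2.6695.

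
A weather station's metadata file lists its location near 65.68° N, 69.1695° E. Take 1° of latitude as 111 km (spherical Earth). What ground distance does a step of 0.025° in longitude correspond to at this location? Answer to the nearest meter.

1143 meters

One degree of longitude here spans 111000 × cos 65.68° = 111000 × 0.4118 ≈ 45713.4 m; 0.025° of that is 1142.84 m.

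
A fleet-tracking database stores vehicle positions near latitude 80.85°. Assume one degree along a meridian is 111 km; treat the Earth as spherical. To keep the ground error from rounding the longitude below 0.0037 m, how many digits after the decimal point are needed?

At 80.85° one degree of longitude covers 111000 × cos 80.85° ≈ 111000 × 0.1590 ≈ 17651.2 m.
N decimal places → at most half a unit in the last place, 0.5 × 10⁻ᴺ° = 17651.2/2 × 10⁻ᴺ m.
Setting 8825.59 × 10⁻ᴺ ≤ 0.0037 gives 10ᴺ ≥ 2.385e+06, i.e. N ≥ 6.38.
N = 6 would give 0.00883 m (too coarse); N = 7 gives 0.000883 m ≤ 0.0037 m.

7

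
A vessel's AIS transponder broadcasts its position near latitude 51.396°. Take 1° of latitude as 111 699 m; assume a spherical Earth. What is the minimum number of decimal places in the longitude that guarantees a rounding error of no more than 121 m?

At 51.396° one degree of longitude covers 111699 × cos 51.396° ≈ 111699 × 0.6239 ≈ 69692.8 m.
With N decimal places the half-ulp bound is 0.5·10⁻ᴺ°, or 0.5·10⁻ᴺ × 69692.8 m on the ground.
Setting 34846.4 × 10⁻ᴺ ≤ 121 gives 10ᴺ ≥ 288, i.e. N ≥ 2.46.
So 3 decimal places suffice (34.8 m); 2 would allow up to 348 m.

3 decimal places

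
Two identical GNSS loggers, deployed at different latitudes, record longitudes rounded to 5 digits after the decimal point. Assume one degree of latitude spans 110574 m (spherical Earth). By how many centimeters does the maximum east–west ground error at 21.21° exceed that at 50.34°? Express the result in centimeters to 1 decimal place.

16.3 centimeters

Rounding to 5 decimal places leaves the longitude within ±5e-06° of the true value.
Error at 21.21° = 5e-06° × 110574 × cos 21.21° ≈ 0.55287 × 0.9323 = 0.51542 m.
Error at 50.34° = 5e-06° × 110574 × cos 50.34° ≈ 0.55287 × 0.6382 = 0.35286 m.
Difference: 0.51542 − 0.35286 = 0.16256 m.
That is 0.16256 m = 16.256 cm.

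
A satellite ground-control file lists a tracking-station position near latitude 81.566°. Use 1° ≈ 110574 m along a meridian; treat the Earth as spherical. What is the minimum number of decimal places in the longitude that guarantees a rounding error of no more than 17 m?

At 81.566° one degree of longitude covers 110574 × cos 81.566° ≈ 110574 × 0.1467 ≈ 16217.9 m.
N decimal places → at most half a unit in the last place, 0.5 × 10⁻ᴺ° = 16217.9/2 × 10⁻ᴺ m.
Need 0.5 × 16217.9 × 10⁻ᴺ ≤ 17 → 10⁻ᴺ ≤ 2.096e-03, so N ≥ 2.68.
So 3 decimal places suffice (8.11 m); 2 would allow up to 81.1 m.

3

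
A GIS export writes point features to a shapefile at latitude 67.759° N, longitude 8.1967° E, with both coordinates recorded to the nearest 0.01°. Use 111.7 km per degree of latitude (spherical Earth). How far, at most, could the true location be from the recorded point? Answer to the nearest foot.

Rounding to 2 decimal places leaves each coordinate within ±0.005° of the true value.
North–south component: 0.005° × 111700 = 558.5 m.
Longitude error → 0.005 × 111700 × cos 67.759° = 0.005 × 111700 × 0.3785 ≈ 211.394 m.
The two errors are perpendicular, so the maximum displacement is √(558.5² + 211.394²) ≈ 597.168 m.
In feet: 597.168 m ÷ 0.3048 ≈ 1959.2 ft.

1959 feet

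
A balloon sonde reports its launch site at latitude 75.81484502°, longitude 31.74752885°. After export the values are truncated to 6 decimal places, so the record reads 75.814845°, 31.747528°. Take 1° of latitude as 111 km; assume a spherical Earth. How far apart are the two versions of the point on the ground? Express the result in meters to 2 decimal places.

Δlat = 75.81484502 − 75.814845 = +0.00000002°; Δlon = 31.74752885 − 31.747528 = +0.00000085°.
North–south shift: 0.00000002 × 111000 = 0.00222 m.
East–west at this latitude: 0.00000085° × 111000 × cos 75.8148° ≈ 0.00000085 × 27201.2 = 0.0231211 m.
Hypotenuse of the two orthogonal shifts: √(0.00222² + 0.0231211²) = 0.0232274 m.

0.02 meters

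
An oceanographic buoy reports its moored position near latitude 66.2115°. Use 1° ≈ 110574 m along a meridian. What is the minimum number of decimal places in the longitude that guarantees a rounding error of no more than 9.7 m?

4

At 66.2115° one degree of longitude covers 110574 × cos 66.2115° ≈ 110574 × 0.4034 ≈ 44601.3 m.
N decimal places → at most half a unit in the last place, 0.5 × 10⁻ᴺ° = 44601.3/2 × 10⁻ᴺ m.
Need 0.5 × 44601.3 × 10⁻ᴺ ≤ 9.7 → 10⁻ᴺ ≤ 4.350e-04, so N ≥ 3.36.
N = 3 would give 22.3 m (too coarse); N = 4 gives 2.23 m ≤ 9.7 m.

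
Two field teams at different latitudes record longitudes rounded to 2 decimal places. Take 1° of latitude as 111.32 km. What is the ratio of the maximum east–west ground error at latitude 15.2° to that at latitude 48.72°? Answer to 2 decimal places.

Rounding to 2 decimal places leaves the longitude within ±0.005° of the true value.
Error at 15.2° = 0.005° × 111320 × cos 15.2° ≈ 556.6 × 0.9650 = 537.13 m.
Error at 48.72° = 0.005° × 111320 × cos 48.72° ≈ 556.6 × 0.6597 = 367.21 m.
The ratio reduces to cos 15.2° / cos 48.72° = 0.9650/0.6597 ≈ 1.4627.

1.46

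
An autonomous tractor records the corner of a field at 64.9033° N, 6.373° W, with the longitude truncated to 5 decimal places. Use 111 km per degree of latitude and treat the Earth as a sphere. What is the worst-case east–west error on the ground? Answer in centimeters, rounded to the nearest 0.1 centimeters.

Truncating at 5 decimal places can drop up to a full unit in the last place, so the longitude may be off by as much as 1e-05°.
Parallels shrink by cos φ, so at 64.9033° a degree of longitude is 111000 × 0.4241 ≈ 47080.3 m.
So at most 1e-05° × 47080.3 ≈ 0.470803 m east–west.
That is 0.470803 m = 47.08 cm.

47.1 centimeters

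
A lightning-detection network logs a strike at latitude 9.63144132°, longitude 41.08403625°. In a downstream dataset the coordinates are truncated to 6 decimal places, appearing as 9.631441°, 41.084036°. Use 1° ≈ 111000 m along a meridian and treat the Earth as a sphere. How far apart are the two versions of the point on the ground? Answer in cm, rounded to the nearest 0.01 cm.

4.48 cm

Δlat = 9.63144132 − 9.631441 = +0.00000032°; Δlon = 41.08403625 − 41.084036 = +0.00000025°.
North–south shift: 0.00000032 × 111000 = 0.03552 m.
E–W at 9.63144°: 0.00000025° × 111000 × cos 9.63144° = 0.00000025 × 111000 × 0.9859 ≈ 0.0273588 m.
Distance: √(0.03552² + 0.0273588²) ≈ 0.044835 m.
That is 0.044835 m = 4.4835 cm.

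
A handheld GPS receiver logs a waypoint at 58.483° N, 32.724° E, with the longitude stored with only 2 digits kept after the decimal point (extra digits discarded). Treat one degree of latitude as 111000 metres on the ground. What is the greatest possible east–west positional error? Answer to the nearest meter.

580 meters

Truncating at 2 decimal places can drop up to a full unit in the last place, so the longitude may be off by as much as 0.01°.
At latitude 58.483° a degree of longitude spans 111000 m × cos 58.483° = 111000 × 0.5228 ≈ 58025.4 m.
Maximum E–W displacement: 0.01 × 58025.4 = 580.254 m.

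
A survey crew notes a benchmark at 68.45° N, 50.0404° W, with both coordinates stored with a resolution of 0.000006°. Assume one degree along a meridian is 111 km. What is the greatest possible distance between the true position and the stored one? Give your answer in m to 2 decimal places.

With a 0.000006° grid the true value lies within half a step, ±0.000006°/2 = ±3e-06°, of the stored one.
N–S: 3e-06° × 111000 m/° = 0.333 m.
East–west component at 68.45°: 3e-06° × 111000 × cos 68.45° ≈ 3e-06 × 40771.7 ≈ 0.122315 m.
The two errors are perpendicular, so the maximum displacement is √(0.333² + 0.122315²) ≈ 0.354753 m.

0.35 m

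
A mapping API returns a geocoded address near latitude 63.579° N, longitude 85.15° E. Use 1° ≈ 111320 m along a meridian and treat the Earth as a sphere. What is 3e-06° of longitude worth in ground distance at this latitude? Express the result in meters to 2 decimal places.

3e-06° of longitude at 63.579° is 3e-06 × 111320 × cos 63.579° ≈ 3e-06 × 49533.3 = 0.1486 m.

0.15 meters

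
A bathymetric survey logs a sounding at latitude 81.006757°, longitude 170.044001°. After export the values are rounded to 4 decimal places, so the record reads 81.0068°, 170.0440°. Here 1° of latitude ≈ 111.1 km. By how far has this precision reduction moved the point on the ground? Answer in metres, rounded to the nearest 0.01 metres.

4.78 metres

Δlat = 81.006757 − 81.0068 = -0.000043°; Δlon = 170.044001 − 170.0440 = +0.000001°.
North–south shift: -0.000043 × 111100 = -4.7773 m.
E–W at 81.0068°: 0.000001° × 111100 × cos 81.0068° = 0.000001 × 111100 × 0.1563 ≈ 0.0173668 m.
Distance: √(4.7773² + 0.0173668²) ≈ 4.77733 m.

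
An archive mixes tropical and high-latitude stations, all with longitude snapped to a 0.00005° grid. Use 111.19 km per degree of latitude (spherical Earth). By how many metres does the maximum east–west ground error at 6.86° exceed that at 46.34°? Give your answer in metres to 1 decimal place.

With a 0.00005° grid the true value lies within half a step, ±0.00005°/2 = ±2.5e-05°, of the stored one.
At 6.86°: 2.5e-05° × 111190 × cos 6.86° = 2.5e-05 × 111190 × 0.9928 ≈ 2.7598 m.
Error at 46.34° = 2.5e-05° × 111190 × cos 46.34° ≈ 2.7797 × 0.6904 = 1.9191 m.
Difference: 2.7598 − 1.9191 = 0.84077 m.

0.8 metres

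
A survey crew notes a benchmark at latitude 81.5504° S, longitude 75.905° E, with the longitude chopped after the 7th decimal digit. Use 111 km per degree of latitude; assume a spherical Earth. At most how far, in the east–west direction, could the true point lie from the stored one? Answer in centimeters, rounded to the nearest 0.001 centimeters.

0.163 centimeters

Truncating at 7 decimal places can drop up to a full unit in the last place, so the longitude may be off by as much as 1e-07°.
At latitude 81.5504° a degree of longitude spans 111000 m × cos 81.5504° = 111000 × 0.1469 ≈ 16310.3 m.
So at most 1e-07° × 16310.3 ≈ 0.00163103 m east–west.
That is 0.00163103 m = 0.1631 cm.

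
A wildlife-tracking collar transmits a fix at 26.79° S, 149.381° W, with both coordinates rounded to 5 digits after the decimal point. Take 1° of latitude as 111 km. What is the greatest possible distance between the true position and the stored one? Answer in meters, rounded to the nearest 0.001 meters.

Rounding to 5 decimal places leaves each coordinate within ±5e-06° of the true value.
North–south component: 5e-06° × 111000 = 0.555 m.
E–W at 26.79°: 5e-06° × 111000 × cos 26.79° = 5e-06 × 111000 × 0.8927 ≈ 0.495429 m.
Combining orthogonally: (0.555² + 0.495429²)^½ ≈ 0.743959 m.

0.744 meters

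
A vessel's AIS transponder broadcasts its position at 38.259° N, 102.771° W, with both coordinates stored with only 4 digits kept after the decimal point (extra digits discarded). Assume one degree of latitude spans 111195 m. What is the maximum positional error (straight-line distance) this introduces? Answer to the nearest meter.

Truncating at 4 decimal places can drop up to a full unit in the last place, so each coordinate may be off by as much as 0.0001°.
North–south component: 0.0001° × 111195 = 11.1195 m.
E–W at 38.259°: 0.0001° × 111195 × cos 38.259° = 0.0001 × 111195 × 0.7852 ≈ 8.73125 m.
The two errors are perpendicular, so the maximum displacement is √(11.1195² + 8.73125²) ≈ 14.1378 m.

14 meters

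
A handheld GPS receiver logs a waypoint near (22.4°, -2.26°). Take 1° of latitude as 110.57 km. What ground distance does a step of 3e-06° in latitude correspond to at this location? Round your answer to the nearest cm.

33 cm

3e-06° × 110570 m/° = 0.33171 m.
That is 0.33171 m = 33.171 cm.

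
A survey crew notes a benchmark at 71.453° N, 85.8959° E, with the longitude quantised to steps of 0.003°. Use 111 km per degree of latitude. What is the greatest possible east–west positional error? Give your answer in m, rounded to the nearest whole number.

With a 0.003° grid the true value lies within half a step, ±0.003°/2 = ±0.0015°, of the stored one.
Parallels shrink by cos φ, so at 71.453° a degree of longitude is 111000 × 0.3181 ≈ 35307.2 m.
East–west error: 0.0015° × 35307.2 m/° ≈ 52.9607 m.

53 m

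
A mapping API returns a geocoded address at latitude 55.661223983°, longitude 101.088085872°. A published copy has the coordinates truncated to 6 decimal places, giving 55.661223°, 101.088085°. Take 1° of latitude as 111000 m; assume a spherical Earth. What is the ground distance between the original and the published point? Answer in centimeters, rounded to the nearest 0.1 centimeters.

Δlat = 55.661223983 − 55.661223 = +0.000000983°; Δlon = 101.088085872 − 101.088085 = +0.000000872°.
N–S: 0.000000983° × 111000 m/° = 0.109113 m.
East–west at this latitude: 0.000000872° × 111000 × cos 55.6612° ≈ 0.000000872 × 62613.4 = 0.0545989 m.
Combined displacement = (0.109113² + 0.0545989²)^½ ≈ 0.122011 m.
That is 0.122011 m = 12.201 cm.

12.2 centimeters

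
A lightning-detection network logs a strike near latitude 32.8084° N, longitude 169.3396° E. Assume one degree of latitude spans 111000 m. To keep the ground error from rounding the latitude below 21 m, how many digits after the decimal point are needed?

One degree of latitude covers 111000 m.
Rounding to N decimal places gives at most 0.5 × 10⁻ᴺ degrees of error, i.e. 0.5 × 10⁻ᴺ × 111000 m.
Setting 55500 × 10⁻ᴺ ≤ 21 gives 10ᴺ ≥ 2643, i.e. N ≥ 3.42.
N = 3 would give 55.5 m (too coarse); N = 4 gives 5.55 m ≤ 21 m.

4 decimal places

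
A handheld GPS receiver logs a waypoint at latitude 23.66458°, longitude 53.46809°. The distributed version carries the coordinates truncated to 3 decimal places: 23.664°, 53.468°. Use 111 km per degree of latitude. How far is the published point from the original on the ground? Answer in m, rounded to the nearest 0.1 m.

Δlat = 23.66458 − 23.664 = +0.00058°; Δlon = 53.46809 − 53.468 = +0.00009°.
N–S: 0.00058° × 111000 m/° = 64.38 m.
East–west at this latitude: 0.00009° × 111000 × cos 23.664° ≈ 0.00009 × 101667 = 9.14999 m.
Combined displacement = (64.38² + 9.14999²)^½ ≈ 65.027 m.

65.0 m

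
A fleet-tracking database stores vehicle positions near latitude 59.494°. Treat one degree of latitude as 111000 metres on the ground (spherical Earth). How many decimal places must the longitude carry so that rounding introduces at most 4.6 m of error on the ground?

4

At 59.494° one degree of longitude covers 111000 × cos 59.494° ≈ 111000 × 0.5076 ≈ 56346.8 m.
N decimal places → at most half a unit in the last place, 0.5 × 10⁻ᴺ° = 56346.8/2 × 10⁻ᴺ m.
Need 0.5 × 56346.8 × 10⁻ᴺ ≤ 4.6 → 10⁻ᴺ ≤ 1.633e-04, so N ≥ 3.79.
So 4 decimal places suffice (2.82 m); 3 would allow up to 28.2 m.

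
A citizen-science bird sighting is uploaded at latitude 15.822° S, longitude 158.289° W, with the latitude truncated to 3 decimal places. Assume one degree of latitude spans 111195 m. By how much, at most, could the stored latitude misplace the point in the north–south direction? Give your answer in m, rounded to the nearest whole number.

Truncating at 3 decimal places can drop up to a full unit in the last place, so the latitude may be off by as much as 0.001°.
So the N–S error is at most 0.001 × 111195 = 111.195 m.

111 m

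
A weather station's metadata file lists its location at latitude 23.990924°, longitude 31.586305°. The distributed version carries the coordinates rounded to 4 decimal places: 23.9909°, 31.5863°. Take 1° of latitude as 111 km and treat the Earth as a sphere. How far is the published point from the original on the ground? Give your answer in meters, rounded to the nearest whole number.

Δlat = 23.990924 − 23.9909 = +0.000024°; Δlon = 31.586305 − 31.5863 = +0.000005°.
North–south shift: 0.000024 × 111000 = 2.664 m.
East–west at this latitude: 0.000005° × 111000 × cos 23.9909° ≈ 0.000005 × 101411 = 0.507054 m.
Hypotenuse of the two orthogonal shifts: √(2.664² + 0.507054²) = 2.71183 m.

3 meters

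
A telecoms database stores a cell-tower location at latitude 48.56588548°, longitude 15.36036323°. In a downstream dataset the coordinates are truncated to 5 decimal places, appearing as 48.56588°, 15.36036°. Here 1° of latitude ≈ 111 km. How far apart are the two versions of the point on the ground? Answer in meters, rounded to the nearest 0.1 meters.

The latitude changed by +0.00000548° and the longitude by +0.00000323°.
North–south shift: 0.00000548 × 111000 = 0.60828 m.
East–west at this latitude: 0.00000323° × 111000 × cos 48.5659° ≈ 0.00000323 × 73455.2 = 0.23726 m.
Hypotenuse of the two orthogonal shifts: √(0.60828² + 0.23726²) = 0.652914 m.

0.7 meters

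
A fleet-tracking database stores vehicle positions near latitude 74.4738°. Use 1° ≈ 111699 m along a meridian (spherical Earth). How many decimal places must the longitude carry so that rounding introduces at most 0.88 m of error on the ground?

At 74.4738° one degree of longitude covers 111699 × cos 74.4738° ≈ 111699 × 0.2677 ≈ 29899.5 m.
N decimal places → at most half a unit in the last place, 0.5 × 10⁻ᴺ° = 29899.5/2 × 10⁻ᴺ m.
Setting 14949.7 × 10⁻ᴺ ≤ 0.88 gives 10ᴺ ≥ 1.699e+04, i.e. N ≥ 4.23.
At 4 places the error can reach 1.49 m, but 5 places keeps it to 0.149 m.

5 decimal places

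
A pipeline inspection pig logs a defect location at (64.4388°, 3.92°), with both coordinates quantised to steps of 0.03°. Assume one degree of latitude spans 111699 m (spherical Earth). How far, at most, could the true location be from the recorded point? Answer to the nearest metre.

With a 0.03° grid the true value lies within half a step, ±0.03°/2 = ±0.015°, of the stored one.
Latitude error → 0.015 × 111699 = 1675.48 m along the meridian.
East–west component at 64.4388°: 0.015° × 111699 × cos 64.4388° ≈ 0.015 × 48195.3 ≈ 722.93 m.
Combining orthogonally: (1675.48² + 722.93²)^½ ≈ 1824.8 m.

1825 metres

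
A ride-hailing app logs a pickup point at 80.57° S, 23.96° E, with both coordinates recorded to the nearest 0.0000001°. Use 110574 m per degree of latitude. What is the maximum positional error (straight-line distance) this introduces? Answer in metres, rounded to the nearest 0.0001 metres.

Rounding to 7 decimal places leaves each coordinate within ±5e-08° of the true value.
North–south component: 5e-08° × 110574 = 0.0055287 m.
East–west component at 80.57°: 5e-08° × 110574 × cos 80.57° ≈ 5e-08 × 18116.7 ≈ 0.000905836 m.
Combining orthogonally: (0.0055287² + 0.000905836²)^½ ≈ 0.00560242 m.

0.0056 metres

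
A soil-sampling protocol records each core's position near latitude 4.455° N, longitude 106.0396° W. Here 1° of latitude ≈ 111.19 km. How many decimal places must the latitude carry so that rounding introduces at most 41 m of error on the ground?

One degree of latitude covers 111190 m.
With N decimal places the half-ulp bound is 0.5·10⁻ᴺ°, or 0.5·10⁻ᴺ × 111190 m on the ground.
Setting 55595 × 10⁻ᴺ ≤ 41 gives 10ᴺ ≥ 1356, i.e. N ≥ 3.13.
N = 3 would give 55.6 m (too coarse); N = 4 gives 5.56 m ≤ 41 m.

4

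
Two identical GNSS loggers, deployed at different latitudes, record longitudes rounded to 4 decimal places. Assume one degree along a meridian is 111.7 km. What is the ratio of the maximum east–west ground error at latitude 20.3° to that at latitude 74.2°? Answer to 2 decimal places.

Rounding to 4 decimal places leaves the longitude within ±5e-05° of the true value.
Error at 20.3° = 5e-05° × 111700 × cos 20.3° ≈ 5.585 × 0.9379 = 5.2381 m.
Error at 74.2° = 5e-05° × 111700 × cos 74.2° ≈ 5.585 × 0.2723 = 1.5207 m.
Ratio: 5.2381 / 1.5207 = cos 20.3° / cos 74.2° ≈ 3.4446.

3.44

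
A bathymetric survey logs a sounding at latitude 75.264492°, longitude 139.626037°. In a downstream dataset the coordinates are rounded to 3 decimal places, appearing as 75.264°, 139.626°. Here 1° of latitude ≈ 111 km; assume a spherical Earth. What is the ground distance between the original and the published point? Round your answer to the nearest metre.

55 metres

The latitude changed by +0.000492° and the longitude by +0.000037°.
North–south shift: 0.000492 × 111000 = 54.612 m.
East–west at this latitude: 0.000037° × 111000 × cos 75.264° ≈ 0.000037 × 28234.6 = 1.04468 m.
Hypotenuse of the two orthogonal shifts: √(54.612² + 1.04468²) = 54.622 m.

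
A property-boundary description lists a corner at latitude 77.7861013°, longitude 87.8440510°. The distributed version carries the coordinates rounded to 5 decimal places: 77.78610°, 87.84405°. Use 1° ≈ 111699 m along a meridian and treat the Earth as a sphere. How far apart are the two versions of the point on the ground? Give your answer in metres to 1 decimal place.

0.1 metres

Δlat = 77.7861013 − 77.78610 = +0.0000013°; Δlon = 87.8440510 − 87.84405 = +0.0000010°.
North–south shift: 0.0000013 × 111699 = 0.145209 m.
E–W at 77.7861°: 0.0000010° × 111699 × cos 77.7861° = 0.0000010 × 111699 × 0.2116 ≈ 0.0236313 m.
Distance: √(0.145209² + 0.0236313²) ≈ 0.147119 m.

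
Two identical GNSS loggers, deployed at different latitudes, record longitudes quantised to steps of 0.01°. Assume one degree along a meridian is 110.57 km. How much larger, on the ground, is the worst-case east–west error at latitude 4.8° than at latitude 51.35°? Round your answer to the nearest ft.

With a 0.01° grid the true value lies within half a step, ±0.01°/2 = ±0.005°, of the stored one.
Error at 4.8° = 0.005° × 110570 × cos 4.8° ≈ 552.85 × 0.9965 = 550.91 m.
Error at 51.35° = 0.005° × 110570 × cos 51.35° ≈ 552.85 × 0.6246 = 345.29 m.
Difference: 550.91 − 345.29 = 205.62 m.
Converting: 205.622 m × 3.2808 ft/m ≈ 674.61 ft.

675 ft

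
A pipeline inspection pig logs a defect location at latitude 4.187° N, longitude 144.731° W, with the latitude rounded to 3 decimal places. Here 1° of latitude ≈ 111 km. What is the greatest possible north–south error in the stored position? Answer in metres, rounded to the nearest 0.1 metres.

55.5 metres

Rounding to 3 decimal places leaves the latitude within ±0.0005° of the true value.
North–south distance: 0.0005° × 111000 m/° = 55.5 m.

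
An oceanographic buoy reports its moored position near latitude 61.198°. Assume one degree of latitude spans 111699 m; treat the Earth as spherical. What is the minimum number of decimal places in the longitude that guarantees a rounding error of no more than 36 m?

At 61.198° one degree of longitude covers 111699 × cos 61.198° ≈ 111699 × 0.4818 ≈ 53814.8 m.
With N decimal places the half-ulp bound is 0.5·10⁻ᴺ°, or 0.5·10⁻ᴺ × 53814.8 m on the ground.
Need 0.5 × 53814.8 × 10⁻ᴺ ≤ 36 → 10⁻ᴺ ≤ 1.338e-03, so N ≥ 2.87.
So 3 decimal places suffice (26.9 m); 2 would allow up to 269 m.

3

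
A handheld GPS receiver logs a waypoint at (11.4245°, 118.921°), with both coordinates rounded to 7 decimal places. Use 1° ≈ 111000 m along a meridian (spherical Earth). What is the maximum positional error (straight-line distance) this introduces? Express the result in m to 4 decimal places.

0.0078 m

Rounding to 7 decimal places leaves each coordinate within ±5e-08° of the true value.
North–south component: 5e-08° × 111000 = 0.00555 m.
E–W at 11.4245°: 5e-08° × 111000 × cos 11.4245° = 5e-08 × 111000 × 0.9802 ≈ 0.00544004 m.
Worst case both components are at the extreme and orthogonal: √(0.00555² + 0.00544004²) ≈ 0.00777152 m.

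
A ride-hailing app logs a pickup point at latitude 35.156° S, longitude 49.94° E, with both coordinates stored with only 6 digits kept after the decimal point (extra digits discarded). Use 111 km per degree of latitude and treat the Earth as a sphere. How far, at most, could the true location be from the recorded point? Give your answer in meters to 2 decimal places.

Truncating at 6 decimal places can drop up to a full unit in the last place, so each coordinate may be off by as much as 1e-06°.
Latitude error → 1e-06 × 111000 = 0.111 m along the meridian.
Longitude error → 1e-06 × 111000 × cos 35.156° = 1e-06 × 111000 × 0.8176 ≈ 0.0907522 m.
Worst case both components are at the extreme and orthogonal: √(0.111² + 0.0907522²) ≈ 0.143377 m.

0.14 meters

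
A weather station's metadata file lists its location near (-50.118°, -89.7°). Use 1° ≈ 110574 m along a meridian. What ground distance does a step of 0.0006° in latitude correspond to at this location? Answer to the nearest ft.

Along a meridian 0.0006° is 0.0006 × 110574 = 66.3444 m.
In feet: 66.3444 m ÷ 0.3048 ≈ 217.67 ft.

218 ft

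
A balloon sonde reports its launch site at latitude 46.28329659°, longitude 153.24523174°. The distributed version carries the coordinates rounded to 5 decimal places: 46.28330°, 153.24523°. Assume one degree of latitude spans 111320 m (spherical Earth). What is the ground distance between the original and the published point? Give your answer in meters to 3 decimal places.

0.403 meters

Δlat = 46.28329659 − 46.28330 = -0.00000341°; Δlon = 153.24523174 − 153.24523 = +0.00000174°.
N–S: -0.00000341° × 111320 m/° = -0.379601 m.
East–west at this latitude: 0.00000174° × 111320 × cos 46.2833° ≈ 0.00000174 × 76932.5 = 0.133863 m.
Distance: √(0.379601² + 0.133863²) ≈ 0.402512 m.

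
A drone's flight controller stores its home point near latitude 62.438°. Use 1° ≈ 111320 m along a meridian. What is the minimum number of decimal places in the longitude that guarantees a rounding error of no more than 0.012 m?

At 62.438° one degree of longitude covers 111320 × cos 62.438° ≈ 111320 × 0.4627 ≈ 51508.7 m.
Rounding to N decimal places gives at most 0.5 × 10⁻ᴺ degrees of error, i.e. 0.5 × 10⁻ᴺ × 51508.7 m.
Need 0.5 × 51508.7 × 10⁻ᴺ ≤ 0.012 → 10⁻ᴺ ≤ 4.659e-07, so N ≥ 6.33.
So 7 decimal places suffice (0.00258 m); 6 would allow up to 0.0258 m.

7 decimal places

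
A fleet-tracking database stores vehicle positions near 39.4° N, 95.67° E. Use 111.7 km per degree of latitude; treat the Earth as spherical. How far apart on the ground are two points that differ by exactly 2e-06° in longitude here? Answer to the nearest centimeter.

17 centimeters

One degree of longitude here spans 111700 × cos 39.4° = 111700 × 0.7727 ≈ 86314.3 m; 2e-06° of that is 0.172629 m.
That is 0.172629 m = 17.263 cm.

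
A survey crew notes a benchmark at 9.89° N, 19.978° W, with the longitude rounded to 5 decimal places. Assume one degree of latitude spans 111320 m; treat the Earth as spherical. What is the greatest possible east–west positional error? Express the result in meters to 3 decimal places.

0.548 meters

Rounding to 5 decimal places leaves the longitude within ±5e-06° of the true value.
One degree of longitude at 9.89° is 111320 × cos 9.89° ≈ 111320 × 0.9851 = 109666 m.
East–west error: 5e-06° × 109666 m/° ≈ 0.548329 m.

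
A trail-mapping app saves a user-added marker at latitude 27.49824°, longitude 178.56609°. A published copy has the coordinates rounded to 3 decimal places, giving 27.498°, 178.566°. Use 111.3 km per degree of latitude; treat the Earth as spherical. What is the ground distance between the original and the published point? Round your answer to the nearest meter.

The latitude changed by +0.00024° and the longitude by +0.00009°.
North–south shift: 0.00024 × 111300 = 26.712 m.
East–west at this latitude: 0.00009° × 111300 × cos 27.498° ≈ 0.00009 × 98726.1 = 8.88535 m.
Combined displacement = (26.712² + 8.88535²)^½ ≈ 28.151 m.

28 meters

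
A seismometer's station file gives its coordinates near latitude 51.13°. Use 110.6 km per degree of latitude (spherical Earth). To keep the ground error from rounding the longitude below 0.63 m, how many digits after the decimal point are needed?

At 51.13° one degree of longitude covers 110600 × cos 51.13° ≈ 110600 × 0.6276 ≈ 69407.6 m.
Rounding to N decimal places gives at most 0.5 × 10⁻ᴺ degrees of error, i.e. 0.5 × 10⁻ᴺ × 69407.6 m.
Setting 34703.8 × 10⁻ᴺ ≤ 0.63 gives 10ᴺ ≥ 5.509e+04, i.e. N ≥ 4.74.
So 5 decimal places suffice (0.347 m); 4 would allow up to 3.47 m.

5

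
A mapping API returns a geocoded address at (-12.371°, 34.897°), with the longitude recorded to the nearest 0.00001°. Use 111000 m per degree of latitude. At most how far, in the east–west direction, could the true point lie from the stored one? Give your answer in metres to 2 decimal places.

0.54 metres

Rounding to 5 decimal places leaves the longitude within ±5e-06° of the true value.
One degree of longitude at 12.371° is 111000 × cos 12.371° ≈ 111000 × 0.9768 = 108423 m.
Maximum E–W displacement: 5e-06 × 108423 = 0.542113 m.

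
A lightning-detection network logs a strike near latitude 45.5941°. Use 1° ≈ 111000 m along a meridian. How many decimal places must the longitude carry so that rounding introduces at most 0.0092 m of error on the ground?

At 45.5941° one degree of longitude covers 111000 × cos 45.5941° ≈ 111000 × 0.6997 ≈ 77670.8 m.
With N decimal places the half-ulp bound is 0.5·10⁻ᴺ°, or 0.5·10⁻ᴺ × 77670.8 m on the ground.
Need 0.5 × 77670.8 × 10⁻ᴺ ≤ 0.0092 → 10⁻ᴺ ≤ 2.369e-07, so N ≥ 6.63.
N = 6 would give 0.0388 m (too coarse); N = 7 gives 0.00388 m ≤ 0.0092 m.

7 decimal places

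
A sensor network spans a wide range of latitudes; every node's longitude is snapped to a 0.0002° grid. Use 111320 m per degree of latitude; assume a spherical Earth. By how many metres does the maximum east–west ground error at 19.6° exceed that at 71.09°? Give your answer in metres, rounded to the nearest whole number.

With a 0.0002° grid the true value lies within half a step, ±0.0002°/2 = ±0.0001°, of the stored one.
At 19.6°: 0.0001° × 111320 × cos 19.6° = 0.0001 × 111320 × 0.9421 ≈ 10.487 m.
Error at 71.09° = 0.0001° × 111320 × cos 71.09° ≈ 11.132 × 0.3241 = 3.6077 m.
So the lower-latitude error exceeds the higher by 10.487 − 3.6077 = 6.8793 m.

7 metres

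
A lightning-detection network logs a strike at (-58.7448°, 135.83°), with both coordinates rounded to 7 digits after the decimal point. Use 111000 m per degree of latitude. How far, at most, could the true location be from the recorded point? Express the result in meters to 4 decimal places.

Rounding to 7 decimal places leaves each coordinate within ±5e-08° of the true value.
Latitude error → 5e-08 × 111000 = 0.00555 m along the meridian.
E–W at 58.7448°: 5e-08° × 111000 × cos 58.7448° = 5e-08 × 111000 × 0.5189 ≈ 0.00287962 m.
The two errors are perpendicular, so the maximum displacement is √(0.00555² + 0.00287962²) ≈ 0.00625258 m.

0.0063 meters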